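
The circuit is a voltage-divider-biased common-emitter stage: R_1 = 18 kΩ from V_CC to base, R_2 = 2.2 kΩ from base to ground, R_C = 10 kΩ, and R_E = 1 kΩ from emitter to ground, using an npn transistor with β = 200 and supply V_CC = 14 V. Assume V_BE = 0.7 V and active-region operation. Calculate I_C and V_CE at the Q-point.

I_C ≈ 0.81 mA, V_CE ≈ 5.1 V

Thevenize the base divider: V_Th = V_CC·R_2/(R_1+R_2) = 14×2.2/20.2 = 1.52 V, R_Th = R_1‖R_2 = 1.96 kΩ.
Base-emitter loop: V_Th = I_B·R_Th + V_BE + (β+1)I_B·R_E, so I_B = (1.52 − 0.7) / (1.96 + 201×1) = 0.00406 mA.
I_C = β·I_B = 200×0.00406 = 0.813 mA, and I_E = (β+1)I_B = 0.817 mA.
V_CE = V_CC − I_C·R_C − I_E·R_E = 14 − 0.813×10 − 0.817×1 = 5.06 V.
V_CE = 5.06 V > 0.2 V confirms active-region operation.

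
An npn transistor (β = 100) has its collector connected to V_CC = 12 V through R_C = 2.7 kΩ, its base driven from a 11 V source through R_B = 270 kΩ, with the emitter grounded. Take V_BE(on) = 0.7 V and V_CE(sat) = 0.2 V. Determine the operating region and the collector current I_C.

active; I_C ≈ 3.8 mA

Assume active. Base-emitter loop: I_B = (V_BB − V_BE)/R_B = (11 − 0.7)/270 = 0.0381 mA.
I_C = β·I_B = 100×0.0381 = 3.81 mA.
V_CE = V_CC − I_C·R_C = 12 − 3.81×2.7 = 1.7 V > V_CE(sat), so the active-region assumption holds.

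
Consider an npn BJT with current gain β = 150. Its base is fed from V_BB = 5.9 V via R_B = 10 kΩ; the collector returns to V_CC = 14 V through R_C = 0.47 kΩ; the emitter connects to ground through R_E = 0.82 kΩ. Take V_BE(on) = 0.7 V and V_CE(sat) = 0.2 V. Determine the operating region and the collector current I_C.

active; I_C ≈ 5.8 mA

Assume active. Base-emitter loop: I_B = (V_BB − V_BE)/(R_B + (β+1)R_E) = (5.9 − 0.7)/(10 + 151×0.82) = 0.0389 mA.
I_C = β·I_B = 150×0.0389 = 5.83 mA.
V_CE = V_CC − I_C·R_C − I_E·R_E = 14 − 5.83×0.47 − 5.87×0.82 = 6.45 V > V_CE(sat), so the active-region assumption holds.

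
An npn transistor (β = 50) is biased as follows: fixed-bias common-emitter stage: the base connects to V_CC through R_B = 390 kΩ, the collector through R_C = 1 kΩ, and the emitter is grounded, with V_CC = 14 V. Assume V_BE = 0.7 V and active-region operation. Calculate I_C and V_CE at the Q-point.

I_C ≈ 1.7 mA, V_CE ≈ 12 V

Base loop: V_CC = I_B·R_B + V_BE, so I_B = (14 − 0.7)/390 kΩ = 0.0341 mA.
In the active region I_C = β·I_B = 50 × 0.0341 = 1.71 mA.
Collector loop: V_CE = V_CC − I_C·R_C = 14 − 1.71×1 = 12.3 V.
Since V_CE = 12.3 V > V_CE(sat) ≈ 0.2 V, the transistor is in the active region as assumed.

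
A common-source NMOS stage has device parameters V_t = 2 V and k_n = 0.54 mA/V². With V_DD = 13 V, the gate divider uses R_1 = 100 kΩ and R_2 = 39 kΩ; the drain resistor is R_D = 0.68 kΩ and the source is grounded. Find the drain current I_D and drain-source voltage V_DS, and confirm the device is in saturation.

V_G = V_DD·R_2/(R_1+R_2) = 13×39/139 = 3.65 V. With the source grounded, V_GS = V_G = 3.65 V.
Assume saturation: I_D = (k_n/2)(V_GS − V_t)² = (0.54/2)×(3.65 − 2)² = 0.27×1.65² = 0.733 mA.
V_DS = V_DD − I_D·R_D = 13 − 0.733×0.68 = 12.5 V.
Saturation requires V_DS ≥ V_GS − V_t = 1.65 V; 12.5 ≥ 1.65 ✓.

I_D ≈ 0.73 mA, V_DS ≈ 13 V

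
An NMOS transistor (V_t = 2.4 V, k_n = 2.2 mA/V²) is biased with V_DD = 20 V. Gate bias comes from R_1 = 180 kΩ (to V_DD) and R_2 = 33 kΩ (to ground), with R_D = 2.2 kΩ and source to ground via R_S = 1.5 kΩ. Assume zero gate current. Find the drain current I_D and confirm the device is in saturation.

V_G = V_DD·R_2/(R_1+R_2) = 20×33/213 = 3.1 V.
Assume saturation: I_D = (k_n/2)(V_GS − V_t)² with V_GS = V_G − I_D·R_S = 3.1 − 1.5·I_D.
Substituting gives 2.48·I_D² − 3.31·I_D + 0.537 = 0, with roots I_D = 0.189 or 1.15 mA.
The root I_D = 1.15 mA gives V_GS = 1.38 V ≤ V_t, so take I_D = 0.189 mA.
Then V_GS = 2.81 V and V_DS = V_DD − I_D(R_D+R_S) = 20 − 0.189×3.7 = 19.3 V.
Saturation requires V_DS ≥ V_GS − V_t = 0.415 V; 19.3 ≥ 0.415 ✓.

I_D ≈ 0.19 mA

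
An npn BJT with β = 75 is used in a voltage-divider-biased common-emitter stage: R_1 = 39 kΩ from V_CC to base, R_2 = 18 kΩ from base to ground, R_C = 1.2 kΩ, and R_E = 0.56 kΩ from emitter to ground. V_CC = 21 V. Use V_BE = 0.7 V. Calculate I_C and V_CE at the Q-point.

I_C ≈ 8.1 mA, V_CE ≈ 6.7 V

Thevenize the base divider: V_Th = V_CC·R_2/(R_1+R_2) = 21×18/57 = 6.63 V, R_Th = R_1‖R_2 = 12.3 kΩ.
Base-emitter loop: V_Th = I_B·R_Th + V_BE + (β+1)I_B·R_E, so I_B = (6.63 − 0.7) / (12.3 + 76×0.56) = 0.108 mA.
I_C = β·I_B = 75×0.108 = 8.11 mA, and I_E = (β+1)I_B = 8.21 mA.
V_CE = V_CC − I_C·R_C − I_E·R_E = 21 − 8.11×1.2 − 8.21×0.56 = 6.67 V.
V_CE = 6.67 V > 0.2 V confirms active-region operation.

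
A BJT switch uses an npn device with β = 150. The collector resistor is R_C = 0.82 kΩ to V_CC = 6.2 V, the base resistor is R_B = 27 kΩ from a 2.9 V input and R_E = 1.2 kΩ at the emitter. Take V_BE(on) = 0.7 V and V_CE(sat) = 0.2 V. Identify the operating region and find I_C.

active; I_C ≈ 1.6 mA

Assume active. Base-emitter loop: I_B = (V_BB − V_BE)/(R_B + (β+1)R_E) = (2.9 − 0.7)/(27 + 151×1.2) = 0.0106 mA.
I_C = β·I_B = 150×0.0106 = 1.59 mA.
V_CE = V_CC − I_C·R_C − I_E·R_E = 6.2 − 1.59×0.82 − 1.6×1.2 = 2.99 V > V_CE(sat), so the active-region assumption holds.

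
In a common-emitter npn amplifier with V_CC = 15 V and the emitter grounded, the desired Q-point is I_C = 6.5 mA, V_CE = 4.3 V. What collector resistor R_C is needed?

Collector loop: V_CC = I_C·R_C + V_CE.
R_C = (V_CC − V_CE)/I_C = (15 − 4.3)/6.5 = 1.65 kΩ.

R_C ≈ 1.6 kΩ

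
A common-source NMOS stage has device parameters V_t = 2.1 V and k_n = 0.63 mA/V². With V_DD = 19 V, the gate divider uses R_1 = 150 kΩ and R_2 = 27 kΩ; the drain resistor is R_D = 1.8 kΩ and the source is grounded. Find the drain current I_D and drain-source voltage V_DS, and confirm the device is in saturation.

V_G = V_DD·R_2/(R_1+R_2) = 19×27/177 = 2.9 V. With the source grounded, V_GS = V_G = 2.9 V.
Assume saturation: I_D = (k_n/2)(V_GS − V_t)² = (0.63/2)×(2.9 − 2.1)² = 0.315×0.798² = 0.201 mA.
V_DS = V_DD − I_D·R_D = 19 − 0.201×1.8 = 18.6 V.
Saturation requires V_DS ≥ V_GS − V_t = 0.798 V; 18.6 ≥ 0.798 ✓.

I_D ≈ 0.2 mA, V_DS ≈ 19 V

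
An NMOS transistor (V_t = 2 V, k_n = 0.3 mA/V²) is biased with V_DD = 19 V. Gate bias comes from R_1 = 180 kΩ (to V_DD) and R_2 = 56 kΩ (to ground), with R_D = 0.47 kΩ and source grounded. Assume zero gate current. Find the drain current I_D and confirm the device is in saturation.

V_G = V_DD·R_2/(R_1+R_2) = 19×56/236 = 4.51 V. With the source grounded, V_GS = V_G = 4.51 V.
Assume saturation: I_D = (k_n/2)(V_GS − V_t)² = (0.3/2)×(4.51 − 2)² = 0.15×2.51² = 0.944 mA.
V_DS = V_DD − I_D·R_D = 19 − 0.944×0.47 = 18.6 V.
Saturation requires V_DS ≥ V_GS − V_t = 2.51 V; 18.6 ≥ 2.51 ✓.

I_D ≈ 0.94 mA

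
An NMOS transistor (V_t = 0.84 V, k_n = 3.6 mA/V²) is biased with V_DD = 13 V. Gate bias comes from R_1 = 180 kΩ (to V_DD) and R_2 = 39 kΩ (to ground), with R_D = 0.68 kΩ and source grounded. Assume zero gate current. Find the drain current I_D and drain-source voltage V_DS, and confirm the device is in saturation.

I_D ≈ 3.9 mA, V_DS ≈ 10 V

V_G = V_DD·R_2/(R_1+R_2) = 13×39/219 = 2.32 V. With the source grounded, V_GS = V_G = 2.32 V.
Assume saturation: I_D = (k_n/2)(V_GS − V_t)² = (3.6/2)×(2.32 − 0.84)² = 1.8×1.48² = 3.92 mA.
V_DS = V_DD − I_D·R_D = 13 − 3.92×0.68 = 10.3 V.
Saturation requires V_DS ≥ V_GS − V_t = 1.48 V; 10.3 ≥ 1.48 ✓.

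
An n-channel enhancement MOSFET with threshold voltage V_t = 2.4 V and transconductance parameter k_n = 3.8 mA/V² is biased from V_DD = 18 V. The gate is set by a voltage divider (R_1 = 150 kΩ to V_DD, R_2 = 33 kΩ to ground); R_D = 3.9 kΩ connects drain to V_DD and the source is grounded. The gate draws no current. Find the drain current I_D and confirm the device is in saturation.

V_G = V_DD·R_2/(R_1+R_2) = 18×33/183 = 3.25 V. With the source grounded, V_GS = V_G = 3.25 V.
Assume saturation: I_D = (k_n/2)(V_GS − V_t)² = (3.8/2)×(3.25 − 2.4)² = 1.9×0.846² = 1.36 mA.
V_DS = V_DD − I_D·R_D = 18 − 1.36×3.9 = 12.7 V.
Saturation requires V_DS ≥ V_GS − V_t = 0.846 V; 12.7 ≥ 0.846 ✓.

I_D ≈ 1.4 mA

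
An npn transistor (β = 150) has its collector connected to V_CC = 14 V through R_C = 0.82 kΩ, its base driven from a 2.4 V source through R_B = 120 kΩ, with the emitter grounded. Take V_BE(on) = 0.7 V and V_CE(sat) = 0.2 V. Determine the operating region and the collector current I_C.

active; I_C ≈ 2.1 mA

Assume active. Base-emitter loop: I_B = (V_BB − V_BE)/R_B = (2.4 − 0.7)/120 = 0.0142 mA.
I_C = β·I_B = 150×0.0142 = 2.12 mA.
V_CE = V_CC − I_C·R_C = 14 − 2.12×0.82 = 12.3 V > V_CE(sat), so the active-region assumption holds.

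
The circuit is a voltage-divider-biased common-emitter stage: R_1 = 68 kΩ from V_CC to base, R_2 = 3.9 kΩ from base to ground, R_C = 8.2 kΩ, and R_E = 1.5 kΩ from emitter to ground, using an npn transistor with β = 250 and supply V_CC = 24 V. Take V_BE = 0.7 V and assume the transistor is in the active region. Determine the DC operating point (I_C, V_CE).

Thevenize the base divider: V_Th = V_CC·R_2/(R_1+R_2) = 24×3.9/71.9 = 1.3 V, R_Th = R_1‖R_2 = 3.69 kΩ.
Base-emitter loop: V_Th = I_B·R_Th + V_BE + (β+1)I_B·R_E, so I_B = (1.3 − 0.7) / (3.69 + 251×1.5) = 0.00158 mA.
I_C = β·I_B = 250×0.00158 = 0.396 mA, and I_E = (β+1)I_B = 0.397 mA.
V_CE = V_CC − I_C·R_C − I_E·R_E = 24 − 0.396×8.2 − 0.397×1.5 = 20.2 V.
V_CE = 20.2 V > 0.2 V confirms active-region operation.

I_C ≈ 0.4 mA, V_CE ≈ 20 V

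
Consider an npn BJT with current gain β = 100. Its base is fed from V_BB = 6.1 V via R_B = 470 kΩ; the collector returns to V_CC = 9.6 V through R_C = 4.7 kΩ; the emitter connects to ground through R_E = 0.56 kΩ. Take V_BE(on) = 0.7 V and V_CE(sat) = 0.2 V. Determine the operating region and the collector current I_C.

active; I_C ≈ 1 mA

Assume active. Base-emitter loop: I_B = (V_BB − V_BE)/(R_B + (β+1)R_E) = (6.1 − 0.7)/(470 + 101×0.56) = 0.0103 mA.
I_C = β·I_B = 100×0.0103 = 1.03 mA.
V_CE = V_CC − I_C·R_C − I_E·R_E = 9.6 − 1.03×4.7 − 1.04×0.56 = 4.2 V > V_CE(sat), so the active-region assumption holds.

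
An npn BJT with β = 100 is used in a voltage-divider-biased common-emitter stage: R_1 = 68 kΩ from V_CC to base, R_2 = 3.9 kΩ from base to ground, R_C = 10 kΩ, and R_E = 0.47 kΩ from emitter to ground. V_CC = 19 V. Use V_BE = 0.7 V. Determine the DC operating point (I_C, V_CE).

Thevenize the base divider: V_Th = V_CC·R_2/(R_1+R_2) = 19×3.9/71.9 = 1.03 V, R_Th = R_1‖R_2 = 3.69 kΩ.
Base-emitter loop: V_Th = I_B·R_Th + V_BE + (β+1)I_B·R_E, so I_B = (1.03 − 0.7) / (3.69 + 101×0.47) = 0.00646 mA.
I_C = β·I_B = 100×0.00646 = 0.646 mA, and I_E = (β+1)I_B = 0.653 mA.
V_CE = V_CC − I_C·R_C − I_E·R_E = 19 − 0.646×10 − 0.653×0.47 = 12.2 V.
V_CE = 12.2 V > 0.2 V confirms active-region operation.

I_C ≈ 0.65 mA, V_CE ≈ 12 V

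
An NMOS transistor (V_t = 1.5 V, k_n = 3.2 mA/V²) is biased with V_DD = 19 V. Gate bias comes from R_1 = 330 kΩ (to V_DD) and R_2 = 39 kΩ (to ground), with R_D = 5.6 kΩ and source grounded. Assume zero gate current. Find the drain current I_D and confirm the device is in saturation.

V_G = V_DD·R_2/(R_1+R_2) = 19×39/369 = 2.01 V. With the source grounded, V_GS = V_G = 2.01 V.
Assume saturation: I_D = (k_n/2)(V_GS − V_t)² = (3.2/2)×(2.01 − 1.5)² = 1.6×0.508² = 0.413 mA.
V_DS = V_DD − I_D·R_D = 19 − 0.413×5.6 = 16.7 V.
Saturation requires V_DS ≥ V_GS − V_t = 0.508 V; 16.7 ≥ 0.508 ✓.

I_D ≈ 0.41 mA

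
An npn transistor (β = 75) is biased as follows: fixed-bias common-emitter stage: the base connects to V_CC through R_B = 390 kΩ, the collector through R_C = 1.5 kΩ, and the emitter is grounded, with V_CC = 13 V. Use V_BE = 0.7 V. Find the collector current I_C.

Base loop: V_CC = I_B·R_B + V_BE, so I_B = (13 − 0.7)/390 kΩ = 0.0315 mA.
In the active region I_C = β·I_B = 75 × 0.0315 = 2.37 mA.
Collector loop: V_CE = V_CC − I_C·R_C = 13 − 2.37×1.5 = 9.45 V.
Since V_CE = 9.45 V > V_CE(sat) ≈ 0.2 V, the transistor is in the active region as assumed.

I_C ≈ 2.4 mA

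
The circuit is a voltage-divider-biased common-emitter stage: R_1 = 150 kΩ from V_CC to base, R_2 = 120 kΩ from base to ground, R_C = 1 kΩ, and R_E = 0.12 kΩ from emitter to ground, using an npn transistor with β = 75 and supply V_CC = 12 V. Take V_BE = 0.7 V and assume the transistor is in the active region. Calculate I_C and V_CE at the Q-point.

I_C ≈ 4.6 mA, V_CE ≈ 6.9 V

Thevenize the base divider: V_Th = V_CC·R_2/(R_1+R_2) = 12×120/270 = 5.33 V, R_Th = R_1‖R_2 = 66.7 kΩ.
Base-emitter loop: V_Th = I_B·R_Th + V_BE + (β+1)I_B·R_E, so I_B = (5.33 − 0.7) / (66.7 + 76×0.12) = 0.0611 mA.
I_C = β·I_B = 75×0.0611 = 4.59 mA, and I_E = (β+1)I_B = 4.65 mA.
V_CE = V_CC − I_C·R_C − I_E·R_E = 12 − 4.59×1 − 4.65×0.12 = 6.86 V.
V_CE = 6.86 V > 0.2 V confirms active-region operation.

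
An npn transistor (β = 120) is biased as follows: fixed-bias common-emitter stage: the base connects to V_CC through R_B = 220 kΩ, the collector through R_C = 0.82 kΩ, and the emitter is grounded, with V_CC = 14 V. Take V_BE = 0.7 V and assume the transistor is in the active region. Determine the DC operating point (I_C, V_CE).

I_C ≈ 7.3 mA, V_CE ≈ 8.1 V

Base loop: V_CC = I_B·R_B + V_BE, so I_B = (14 − 0.7)/220 kΩ = 0.0605 mA.
In the active region I_C = β·I_B = 120 × 0.0605 = 7.25 mA.
Collector loop: V_CE = V_CC − I_C·R_C = 14 − 7.25×0.82 = 8.05 V.
Since V_CE = 8.05 V > V_CE(sat) ≈ 0.2 V, the transistor is in the active region as assumed.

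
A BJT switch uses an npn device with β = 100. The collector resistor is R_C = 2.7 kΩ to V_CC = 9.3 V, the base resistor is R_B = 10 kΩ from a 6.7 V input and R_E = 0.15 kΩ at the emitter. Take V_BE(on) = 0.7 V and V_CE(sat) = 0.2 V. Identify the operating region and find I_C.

Assume active: I_B = (6.7 − 0.7)/(10 + 101×0.15) = 0.239 mA, I_C = β·I_B = 23.9 mA.
Then V_CE = 9.3 − 23.9×2.7 − 24.1×0.15 = -58.7 V < 0.2 V — the active assumption fails.
Re-solve with V_CE = 0.2 V. KCL at the emitter: V_E/R_E = (V_BB−0.7−V_E)/R_B + (V_CC−0.2−V_E)/R_C, giving V_E = 0.556 V.
I_C = (V_CC − 0.2 − V_E)/R_C = (9.1 − 0.556)/2.7 = 3.16 mA.
Check: I_B = (6 − 0.556)/10 = 0.544 mA, and β·I_B = 54.4 mA > I_C, confirming saturation.

saturation; I_C ≈ 3.2 mA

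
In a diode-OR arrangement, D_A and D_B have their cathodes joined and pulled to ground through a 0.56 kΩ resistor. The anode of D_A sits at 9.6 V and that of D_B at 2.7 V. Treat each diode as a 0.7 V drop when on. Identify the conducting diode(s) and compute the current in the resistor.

Only D_A conducts; I_R ≈ 16 mA

Assume both conduct. Then node N would need to be at both 9.6−0.7 = 8.9 V and 2.7−0.7 = 2 V, which is impossible.
Assume only D_A conducts: V_N = 9.6 − 0.7 = 8.9 V, so I_R = 8.9/0.56 = 15.9 mA.
Check D_B: its anode-to-cathode voltage is 2.7 − 8.9 = -6.2 V < 0.7 V, so it is off. The assumption is consistent.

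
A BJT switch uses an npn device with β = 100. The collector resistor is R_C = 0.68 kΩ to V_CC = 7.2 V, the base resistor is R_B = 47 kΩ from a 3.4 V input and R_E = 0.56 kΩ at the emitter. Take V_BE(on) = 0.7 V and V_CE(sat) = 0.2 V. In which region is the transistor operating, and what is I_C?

active; I_C ≈ 2.6 mA

Assume active. Base-emitter loop: I_B = (V_BB − V_BE)/(R_B + (β+1)R_E) = (3.4 − 0.7)/(47 + 101×0.56) = 0.0261 mA.
I_C = β·I_B = 100×0.0261 = 2.61 mA.
V_CE = V_CC − I_C·R_C − I_E·R_E = 7.2 − 2.61×0.68 − 2.63×0.56 = 3.95 V > V_CE(sat), so the active-region assumption holds.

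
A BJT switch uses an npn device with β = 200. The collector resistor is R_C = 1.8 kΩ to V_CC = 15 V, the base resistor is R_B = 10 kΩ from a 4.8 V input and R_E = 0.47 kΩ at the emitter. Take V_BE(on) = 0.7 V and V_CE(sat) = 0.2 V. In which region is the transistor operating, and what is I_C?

Assume active: I_B = (4.8 − 0.7)/(10 + 201×0.47) = 0.0392 mA, I_C = β·I_B = 7.85 mA.
Then V_CE = 15 − 7.85×1.8 − 7.89×0.47 = -2.84 V < 0.2 V — the active assumption fails.
Re-solve with V_CE = 0.2 V. KCL at the emitter: V_E/R_E = (V_BB−0.7−V_E)/R_B + (V_CC−0.2−V_E)/R_C, giving V_E = 3.1 V.
I_C = (V_CC − 0.2 − V_E)/R_C = (14.8 − 3.1)/1.8 = 6.5 mA.
Check: I_B = (4.1 − 3.1)/10 = 0.0998 mA, and β·I_B = 20 mA > I_C, confirming saturation.

saturation; I_C ≈ 6.5 mA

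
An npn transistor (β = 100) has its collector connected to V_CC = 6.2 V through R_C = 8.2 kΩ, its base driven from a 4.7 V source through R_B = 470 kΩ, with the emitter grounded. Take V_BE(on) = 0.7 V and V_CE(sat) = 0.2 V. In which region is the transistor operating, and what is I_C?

Assume active: I_B = (4.7 − 0.7)/470 = 0.00851 mA, giving I_C = β·I_B = 0.851 mA.
But then V_CE = 6.2 − 0.851×8.2 = -0.779 V < V_CE(sat) = 0.2 V — impossible in the active region.
So the transistor is saturated. With V_CE = 0.2 V, I_C = (V_CC − 0.2)/R_C = 6/8.2 = 0.732 mA.
Check: β·I_B = 0.851 mA > I_C = 0.732 mA, confirming saturation.

saturation; I_C ≈ 0.73 mA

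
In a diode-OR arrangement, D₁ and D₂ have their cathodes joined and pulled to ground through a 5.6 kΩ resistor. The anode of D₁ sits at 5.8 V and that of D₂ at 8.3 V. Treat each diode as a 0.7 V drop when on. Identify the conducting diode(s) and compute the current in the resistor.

Only D₂ conducts; I_R ≈ 1.4 mA

Assume both conduct. Then node N would need to be at both 5.8−0.7 = 5.1 V and 8.3−0.7 = 7.6 V, which is impossible.
Assume only D₂ conducts: V_N = 8.3 − 0.7 = 7.6 V, so I_R = 7.6/5.6 = 1.36 mA.
Check D₁: its anode-to-cathode voltage is 5.8 − 7.6 = -1.8 V < 0.7 V, so it is off. The assumption is consistent.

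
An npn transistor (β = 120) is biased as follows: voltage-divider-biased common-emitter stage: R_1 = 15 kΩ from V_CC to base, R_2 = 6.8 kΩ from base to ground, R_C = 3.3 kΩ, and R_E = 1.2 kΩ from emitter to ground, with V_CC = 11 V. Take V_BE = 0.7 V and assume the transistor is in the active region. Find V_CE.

Thevenize the base divider: V_Th = V_CC·R_2/(R_1+R_2) = 11×6.8/21.8 = 3.43 V, R_Th = R_1‖R_2 = 4.68 kΩ.
Base-emitter loop: V_Th = I_B·R_Th + V_BE + (β+1)I_B·R_E, so I_B = (3.43 − 0.7) / (4.68 + 121×1.2) = 0.0182 mA.
I_C = β·I_B = 120×0.0182 = 2.19 mA, and I_E = (β+1)I_B = 2.2 mA.
V_CE = V_CC − I_C·R_C − I_E·R_E = 11 − 2.19×3.3 − 2.2×1.2 = 1.14 V.
V_CE = 1.14 V > 0.2 V confirms active-region operation.

V_CE ≈ 1.1 V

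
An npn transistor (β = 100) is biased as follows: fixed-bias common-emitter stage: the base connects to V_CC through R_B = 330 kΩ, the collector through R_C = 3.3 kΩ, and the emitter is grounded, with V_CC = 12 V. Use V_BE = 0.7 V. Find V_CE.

Base loop: V_CC = I_B·R_B + V_BE, so I_B = (12 − 0.7)/330 kΩ = 0.0342 mA.
In the active region I_C = β·I_B = 100 × 0.0342 = 3.42 mA.
Collector loop: V_CE = V_CC − I_C·R_C = 12 − 3.42×3.3 = 0.7 V.
Since V_CE = 0.7 V > V_CE(sat) ≈ 0.2 V, the transistor is in the active region as assumed.

V_CE ≈ 0.7 V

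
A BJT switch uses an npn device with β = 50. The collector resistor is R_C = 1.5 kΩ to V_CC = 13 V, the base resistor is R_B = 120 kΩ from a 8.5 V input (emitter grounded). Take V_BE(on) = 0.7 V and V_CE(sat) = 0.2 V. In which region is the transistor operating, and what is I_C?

Assume active. Base-emitter loop: I_B = (V_BB − V_BE)/R_B = (8.5 − 0.7)/120 = 0.065 mA.
I_C = β·I_B = 50×0.065 = 3.25 mA.
V_CE = V_CC − I_C·R_C = 13 − 3.25×1.5 = 8.12 V > V_CE(sat), so the active-region assumption holds.

active; I_C ≈ 3.2 mA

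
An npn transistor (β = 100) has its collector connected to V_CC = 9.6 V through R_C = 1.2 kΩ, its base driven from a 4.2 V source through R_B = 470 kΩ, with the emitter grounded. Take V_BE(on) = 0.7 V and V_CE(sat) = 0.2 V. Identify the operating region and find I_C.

Assume active. Base-emitter loop: I_B = (V_BB − V_BE)/R_B = (4.2 − 0.7)/470 = 0.00745 mA.
I_C = β·I_B = 100×0.00745 = 0.745 mA.
V_CE = V_CC − I_C·R_C = 9.6 − 0.745×1.2 = 8.71 V > V_CE(sat), so the active-region assumption holds.

active; I_C ≈ 0.74 mA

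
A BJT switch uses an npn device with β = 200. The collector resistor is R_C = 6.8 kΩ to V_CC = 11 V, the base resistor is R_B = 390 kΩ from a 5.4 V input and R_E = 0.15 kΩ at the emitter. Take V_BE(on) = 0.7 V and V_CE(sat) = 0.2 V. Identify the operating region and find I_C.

Assume active: I_B = (5.4 − 0.7)/(390 + 201×0.15) = 0.0112 mA, I_C = β·I_B = 2.24 mA.
Then V_CE = 11 − 2.24×6.8 − 2.25×0.15 = -4.55 V < 0.2 V — the active assumption fails.
Re-solve with V_CE = 0.2 V. KCL at the emitter: V_E/R_E = (V_BB−0.7−V_E)/R_B + (V_CC−0.2−V_E)/R_C, giving V_E = 0.235 V.
I_C = (V_CC − 0.2 − V_E)/R_C = (10.8 − 0.235)/6.8 = 1.55 mA.
Check: I_B = (4.7 − 0.235)/390 = 0.0114 mA, and β·I_B = 2.29 mA > I_C, confirming saturation.

saturation; I_C ≈ 1.6 mA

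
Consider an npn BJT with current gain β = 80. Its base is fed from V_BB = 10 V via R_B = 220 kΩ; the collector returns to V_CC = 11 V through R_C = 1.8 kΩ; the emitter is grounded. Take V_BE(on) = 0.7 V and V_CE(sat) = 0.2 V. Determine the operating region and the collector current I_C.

active; I_C ≈ 3.4 mA

Assume active. Base-emitter loop: I_B = (V_BB − V_BE)/R_B = (10 − 0.7)/220 = 0.0423 mA.
I_C = β·I_B = 80×0.0423 = 3.38 mA.
V_CE = V_CC − I_C·R_C = 11 − 3.38×1.8 = 4.91 V > V_CE(sat), so the active-region assumption holds.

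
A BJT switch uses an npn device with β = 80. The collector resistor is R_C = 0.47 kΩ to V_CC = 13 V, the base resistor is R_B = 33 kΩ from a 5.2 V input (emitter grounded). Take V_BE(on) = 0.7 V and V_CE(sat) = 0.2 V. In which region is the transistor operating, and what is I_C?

Assume active. Base-emitter loop: I_B = (V_BB − V_BE)/R_B = (5.2 − 0.7)/33 = 0.136 mA.
I_C = β·I_B = 80×0.136 = 10.9 mA.
V_CE = V_CC − I_C·R_C = 13 − 10.9×0.47 = 7.87 V > V_CE(sat), so the active-region assumption holds.

active; I_C ≈ 11 mA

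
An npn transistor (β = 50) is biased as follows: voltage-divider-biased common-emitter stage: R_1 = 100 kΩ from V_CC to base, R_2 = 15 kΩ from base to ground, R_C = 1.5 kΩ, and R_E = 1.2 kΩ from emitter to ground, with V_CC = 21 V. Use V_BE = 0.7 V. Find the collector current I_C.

I_C ≈ 1.4 mA

Thevenize the base divider: V_Th = V_CC·R_2/(R_1+R_2) = 21×15/115 = 2.74 V, R_Th = R_1‖R_2 = 13 kΩ.
Base-emitter loop: V_Th = I_B·R_Th + V_BE + (β+1)I_B·R_E, so I_B = (2.74 − 0.7) / (13 + 51×1.2) = 0.0275 mA.
I_C = β·I_B = 50×0.0275 = 1.37 mA, and I_E = (β+1)I_B = 1.4 mA.
V_CE = V_CC − I_C·R_C − I_E·R_E = 21 − 1.37×1.5 − 1.4×1.2 = 17.3 V.
V_CE = 17.3 V > 0.2 V confirms active-region operation.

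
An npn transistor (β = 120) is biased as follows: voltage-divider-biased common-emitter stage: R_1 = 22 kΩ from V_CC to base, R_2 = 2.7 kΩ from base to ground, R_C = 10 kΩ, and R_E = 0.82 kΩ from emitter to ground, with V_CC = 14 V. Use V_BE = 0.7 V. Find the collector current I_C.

Thevenize the base divider: V_Th = V_CC·R_2/(R_1+R_2) = 14×2.7/24.7 = 1.53 V, R_Th = R_1‖R_2 = 2.4 kΩ.
Base-emitter loop: V_Th = I_B·R_Th + V_BE + (β+1)I_B·R_E, so I_B = (1.53 − 0.7) / (2.4 + 121×0.82) = 0.00817 mA.
I_C = β·I_B = 120×0.00817 = 0.981 mA, and I_E = (β+1)I_B = 0.989 mA.
V_CE = V_CC − I_C·R_C − I_E·R_E = 14 − 0.981×10 − 0.989×0.82 = 3.38 V.
V_CE = 3.38 V > 0.2 V confirms active-region operation.

I_C ≈ 0.98 mA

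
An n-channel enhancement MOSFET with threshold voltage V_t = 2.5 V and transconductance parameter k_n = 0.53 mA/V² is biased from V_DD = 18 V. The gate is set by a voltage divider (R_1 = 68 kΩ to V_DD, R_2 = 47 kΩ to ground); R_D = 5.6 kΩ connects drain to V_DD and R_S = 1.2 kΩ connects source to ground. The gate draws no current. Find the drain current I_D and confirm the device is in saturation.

I_D ≈ 1.8 mA

V_G = V_DD·R_2/(R_1+R_2) = 18×47/115 = 7.36 V.
Assume saturation: I_D = (k_n/2)(V_GS − V_t)² with V_GS = V_G − I_D·R_S = 7.36 − 1.2·I_D.
Substituting gives 0.382·I_D² − 4.09·I_D + 6.25 = 0, with roots I_D = 1.85 or 8.87 mA.
The root I_D = 8.87 mA gives V_GS = -3.28 V ≤ V_t, so take I_D = 1.85 mA.
Then V_GS = 5.14 V and V_DS = V_DD − I_D(R_D+R_S) = 18 − 1.85×6.8 = 5.44 V.
Saturation requires V_DS ≥ V_GS − V_t = 2.64 V; 5.44 ≥ 2.64 ✓.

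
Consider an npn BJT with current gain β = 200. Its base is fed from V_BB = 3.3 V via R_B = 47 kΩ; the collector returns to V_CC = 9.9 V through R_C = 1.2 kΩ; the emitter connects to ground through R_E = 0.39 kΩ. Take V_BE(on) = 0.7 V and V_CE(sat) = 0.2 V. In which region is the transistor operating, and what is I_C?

active; I_C ≈ 4.1 mA

Assume active. Base-emitter loop: I_B = (V_BB − V_BE)/(R_B + (β+1)R_E) = (3.3 − 0.7)/(47 + 201×0.39) = 0.0207 mA.
I_C = β·I_B = 200×0.0207 = 4.15 mA.
V_CE = V_CC − I_C·R_C − I_E·R_E = 9.9 − 4.15×1.2 − 4.17×0.39 = 3.3 V > V_CE(sat), so the active-region assumption holds.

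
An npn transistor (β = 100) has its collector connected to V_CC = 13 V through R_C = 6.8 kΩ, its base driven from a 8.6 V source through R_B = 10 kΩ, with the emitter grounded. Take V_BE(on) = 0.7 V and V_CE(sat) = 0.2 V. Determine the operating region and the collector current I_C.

saturation; I_C ≈ 1.9 mA

Assume active: I_B = (8.6 − 0.7)/10 = 0.79 mA, giving I_C = β·I_B = 79 mA.
But then V_CE = 13 − 79×6.8 = -524 V < V_CE(sat) = 0.2 V — impossible in the active region.
So the transistor is saturated. With V_CE = 0.2 V, I_C = (V_CC − 0.2)/R_C = 12.8/6.8 = 1.88 mA.
Check: β·I_B = 79 mA > I_C = 1.88 mA, confirming saturation.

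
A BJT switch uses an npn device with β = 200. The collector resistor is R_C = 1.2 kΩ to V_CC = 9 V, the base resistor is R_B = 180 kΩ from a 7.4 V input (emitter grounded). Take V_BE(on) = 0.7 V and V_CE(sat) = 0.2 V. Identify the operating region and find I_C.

Assume active: I_B = (7.4 − 0.7)/180 = 0.0372 mA, giving I_C = β·I_B = 7.44 mA.
But then V_CE = 9 − 7.44×1.2 = 0.0667 V < V_CE(sat) = 0.2 V — impossible in the active region.
So the transistor is saturated. With V_CE = 0.2 V, I_C = (V_CC − 0.2)/R_C = 8.8/1.2 = 7.33 mA.
Check: β·I_B = 7.44 mA > I_C = 7.33 mA, confirming saturation.

saturation; I_C ≈ 7.3 mA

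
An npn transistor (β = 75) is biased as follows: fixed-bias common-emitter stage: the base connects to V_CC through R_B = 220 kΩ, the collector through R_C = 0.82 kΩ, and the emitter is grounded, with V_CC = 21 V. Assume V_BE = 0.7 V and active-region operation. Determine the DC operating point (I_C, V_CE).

Base loop: V_CC = I_B·R_B + V_BE, so I_B = (21 − 0.7)/220 kΩ = 0.0923 mA.
In the active region I_C = β·I_B = 75 × 0.0923 = 6.92 mA.
Collector loop: V_CE = V_CC − I_C·R_C = 21 − 6.92×0.82 = 15.3 V.
Since V_CE = 15.3 V > V_CE(sat) ≈ 0.2 V, the transistor is in the active region as assumed.

I_C ≈ 6.9 mA, V_CE ≈ 15 V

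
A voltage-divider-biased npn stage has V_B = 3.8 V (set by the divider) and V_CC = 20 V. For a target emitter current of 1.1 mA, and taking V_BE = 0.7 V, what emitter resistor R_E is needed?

V_E = V_B − V_BE = 3.8 − 0.7 = 3.1 V.
R_E = V_E / I_E = 3.1 / 1.1 = 2.82 kΩ.

R_E ≈ 2.8 kΩ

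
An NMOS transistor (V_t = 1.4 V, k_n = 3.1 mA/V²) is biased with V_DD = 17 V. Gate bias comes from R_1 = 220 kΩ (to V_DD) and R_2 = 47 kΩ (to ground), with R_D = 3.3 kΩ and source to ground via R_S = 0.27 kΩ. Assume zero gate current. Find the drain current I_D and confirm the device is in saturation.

V_G = V_DD·R_2/(R_1+R_2) = 17×47/267 = 2.99 V.
Assume saturation: I_D = (k_n/2)(V_GS − V_t)² with V_GS = V_G − I_D·R_S = 2.99 − 0.27·I_D.
Substituting gives 0.113·I_D² − 2.33·I_D + 3.93 = 0, with roots I_D = 1.85 or 18.8 mA.
The root I_D = 18.8 mA gives V_GS = -2.08 V ≤ V_t, so take I_D = 1.85 mA.
Then V_GS = 2.49 V and V_DS = V_DD − I_D(R_D+R_S) = 17 − 1.85×3.57 = 10.4 V.
Saturation requires V_DS ≥ V_GS − V_t = 1.09 V; 10.4 ≥ 1.09 ✓.

I_D ≈ 1.9 mA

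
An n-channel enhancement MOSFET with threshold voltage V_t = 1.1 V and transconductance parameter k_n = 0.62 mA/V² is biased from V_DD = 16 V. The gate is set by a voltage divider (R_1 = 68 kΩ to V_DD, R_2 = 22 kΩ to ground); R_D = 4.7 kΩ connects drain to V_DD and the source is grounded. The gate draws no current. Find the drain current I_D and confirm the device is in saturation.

V_G = V_DD·R_2/(R_1+R_2) = 16×22/90 = 3.91 V. With the source grounded, V_GS = V_G = 3.91 V.
Assume saturation: I_D = (k_n/2)(V_GS − V_t)² = (0.62/2)×(3.91 − 1.1)² = 0.31×2.81² = 2.45 mA.
V_DS = V_DD − I_D·R_D = 16 − 2.45×4.7 = 4.49 V.
Saturation requires V_DS ≥ V_GS − V_t = 2.81 V; 4.49 ≥ 2.81 ✓.

I_D ≈ 2.4 mA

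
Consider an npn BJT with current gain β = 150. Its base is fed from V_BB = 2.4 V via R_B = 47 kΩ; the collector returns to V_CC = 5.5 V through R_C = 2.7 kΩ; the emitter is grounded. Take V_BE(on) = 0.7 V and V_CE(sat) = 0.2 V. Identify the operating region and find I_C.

Assume active: I_B = (2.4 − 0.7)/47 = 0.0362 mA, giving I_C = β·I_B = 5.43 mA.
But then V_CE = 5.5 − 5.43×2.7 = -9.15 V < V_CE(sat) = 0.2 V — impossible in the active region.
So the transistor is saturated. With V_CE = 0.2 V, I_C = (V_CC − 0.2)/R_C = 5.3/2.7 = 1.96 mA.
Check: β·I_B = 5.43 mA > I_C = 1.96 mA, confirming saturation.

saturation; I_C ≈ 2 mA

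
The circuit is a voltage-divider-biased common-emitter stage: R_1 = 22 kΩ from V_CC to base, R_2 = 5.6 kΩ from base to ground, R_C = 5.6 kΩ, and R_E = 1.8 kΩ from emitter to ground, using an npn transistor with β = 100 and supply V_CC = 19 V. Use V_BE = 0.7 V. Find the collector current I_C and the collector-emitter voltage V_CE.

Thevenize the base divider: V_Th = V_CC·R_2/(R_1+R_2) = 19×5.6/27.6 = 3.86 V, R_Th = R_1‖R_2 = 4.46 kΩ.
Base-emitter loop: V_Th = I_B·R_Th + V_BE + (β+1)I_B·R_E, so I_B = (3.86 − 0.7) / (4.46 + 101×1.8) = 0.0169 mA.
I_C = β·I_B = 100×0.0169 = 1.69 mA, and I_E = (β+1)I_B = 1.71 mA.
V_CE = V_CC − I_C·R_C − I_E·R_E = 19 − 1.69×5.6 − 1.71×1.8 = 6.43 V.
V_CE = 6.43 V > 0.2 V confirms active-region operation.

I_C ≈ 1.7 mA, V_CE ≈ 6.4 V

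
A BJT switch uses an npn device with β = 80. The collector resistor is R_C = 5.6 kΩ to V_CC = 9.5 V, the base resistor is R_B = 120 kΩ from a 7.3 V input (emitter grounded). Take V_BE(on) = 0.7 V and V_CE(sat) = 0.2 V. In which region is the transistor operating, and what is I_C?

Assume active: I_B = (7.3 − 0.7)/120 = 0.055 mA, giving I_C = β·I_B = 4.4 mA.
But then V_CE = 9.5 − 4.4×5.6 = -15.1 V < V_CE(sat) = 0.2 V — impossible in the active region.
So the transistor is saturated. With V_CE = 0.2 V, I_C = (V_CC − 0.2)/R_C = 9.3/5.6 = 1.66 mA.
Check: β·I_B = 4.4 mA > I_C = 1.66 mA, confirming saturation.

saturation; I_C ≈ 1.7 mA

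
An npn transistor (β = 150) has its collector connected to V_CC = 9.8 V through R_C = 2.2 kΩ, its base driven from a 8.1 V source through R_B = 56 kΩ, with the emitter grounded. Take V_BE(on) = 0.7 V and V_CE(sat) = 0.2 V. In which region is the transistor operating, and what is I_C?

saturation; I_C ≈ 4.4 mA

Assume active: I_B = (8.1 − 0.7)/56 = 0.132 mA, giving I_C = β·I_B = 19.8 mA.
But then V_CE = 9.8 − 19.8×2.2 = -33.8 V < V_CE(sat) = 0.2 V — impossible in the active region.
So the transistor is saturated. With V_CE = 0.2 V, I_C = (V_CC − 0.2)/R_C = 9.6/2.2 = 4.36 mA.
Check: β·I_B = 19.8 mA > I_C = 4.36 mA, confirming saturation.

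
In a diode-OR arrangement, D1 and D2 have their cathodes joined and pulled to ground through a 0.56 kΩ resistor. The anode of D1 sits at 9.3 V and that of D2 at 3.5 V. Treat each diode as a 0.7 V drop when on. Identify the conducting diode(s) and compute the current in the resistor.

Only D1 conducts; I_R ≈ 15 mA

Assume both conduct. Then node N would need to be at both 9.3−0.7 = 8.6 V and 3.5−0.7 = 2.8 V, which is impossible.
Assume only D1 conducts: V_N = 9.3 − 0.7 = 8.6 V, so I_R = 8.6/0.56 = 15.4 mA.
Check D2: its anode-to-cathode voltage is 3.5 − 8.6 = -5.1 V < 0.7 V, so it is off. The assumption is consistent.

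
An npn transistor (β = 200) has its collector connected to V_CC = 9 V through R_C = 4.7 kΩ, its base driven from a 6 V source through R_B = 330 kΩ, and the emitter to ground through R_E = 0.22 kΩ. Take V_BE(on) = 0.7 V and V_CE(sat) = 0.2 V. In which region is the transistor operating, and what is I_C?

Assume active: I_B = (6 − 0.7)/(330 + 201×0.22) = 0.0142 mA, I_C = β·I_B = 2.83 mA.
Then V_CE = 9 − 2.83×4.7 − 2.85×0.22 = -4.94 V < 0.2 V — the active assumption fails.
Re-solve with V_CE = 0.2 V. KCL at the emitter: V_E/R_E = (V_BB−0.7−V_E)/R_B + (V_CC−0.2−V_E)/R_C, giving V_E = 0.397 V.
I_C = (V_CC − 0.2 − V_E)/R_C = (8.8 − 0.397)/4.7 = 1.79 mA.
Check: I_B = (5.3 − 0.397)/330 = 0.0149 mA, and β·I_B = 2.97 mA > I_C, confirming saturation.

saturation; I_C ≈ 1.8 mA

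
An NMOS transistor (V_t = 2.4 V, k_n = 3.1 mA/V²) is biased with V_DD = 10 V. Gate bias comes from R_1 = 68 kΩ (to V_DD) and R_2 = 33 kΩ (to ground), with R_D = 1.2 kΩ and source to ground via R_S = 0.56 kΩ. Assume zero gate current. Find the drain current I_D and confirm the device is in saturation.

V_G = V_DD·R_2/(R_1+R_2) = 10×33/101 = 3.27 V.
Assume saturation: I_D = (k_n/2)(V_GS − V_t)² with V_GS = V_G − I_D·R_S = 3.27 − 0.56·I_D.
Substituting gives 0.486·I_D² − 2.51·I_D + 1.17 = 0, with roots I_D = 0.517 or 4.64 mA.
The root I_D = 4.64 mA gives V_GS = 0.67 V ≤ V_t, so take I_D = 0.517 mA.
Then V_GS = 2.98 V and V_DS = V_DD − I_D(R_D+R_S) = 10 − 0.517×1.76 = 9.09 V.
Saturation requires V_DS ≥ V_GS − V_t = 0.578 V; 9.09 ≥ 0.578 ✓.

I_D ≈ 0.52 mA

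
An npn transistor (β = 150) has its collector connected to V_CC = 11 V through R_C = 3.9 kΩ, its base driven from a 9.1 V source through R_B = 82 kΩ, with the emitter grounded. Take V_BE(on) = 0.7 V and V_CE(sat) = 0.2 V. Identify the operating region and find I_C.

saturation; I_C ≈ 2.8 mA

Assume active: I_B = (9.1 − 0.7)/82 = 0.102 mA, giving I_C = β·I_B = 15.4 mA.
But then V_CE = 11 − 15.4×3.9 = -48.9 V < V_CE(sat) = 0.2 V — impossible in the active region.
So the transistor is saturated. With V_CE = 0.2 V, I_C = (V_CC − 0.2)/R_C = 10.8/3.9 = 2.77 mA.
Check: β·I_B = 15.4 mA > I_C = 2.77 mA, confirming saturation.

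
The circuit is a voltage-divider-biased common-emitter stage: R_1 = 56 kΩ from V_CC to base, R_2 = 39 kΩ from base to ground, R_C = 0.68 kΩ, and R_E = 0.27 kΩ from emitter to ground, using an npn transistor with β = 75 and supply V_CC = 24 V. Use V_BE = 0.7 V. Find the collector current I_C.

I_C ≈ 16 mA

Thevenize the base divider: V_Th = V_CC·R_2/(R_1+R_2) = 24×39/95 = 9.85 V, R_Th = R_1‖R_2 = 23 kΩ.
Base-emitter loop: V_Th = I_B·R_Th + V_BE + (β+1)I_B·R_E, so I_B = (9.85 − 0.7) / (23 + 76×0.27) = 0.21 mA.
I_C = β·I_B = 75×0.21 = 15.8 mA, and I_E = (β+1)I_B = 16 mA.
V_CE = V_CC − I_C·R_C − I_E·R_E = 24 − 15.8×0.68 − 16×0.27 = 8.96 V.
V_CE = 8.96 V > 0.2 V confirms active-region operation.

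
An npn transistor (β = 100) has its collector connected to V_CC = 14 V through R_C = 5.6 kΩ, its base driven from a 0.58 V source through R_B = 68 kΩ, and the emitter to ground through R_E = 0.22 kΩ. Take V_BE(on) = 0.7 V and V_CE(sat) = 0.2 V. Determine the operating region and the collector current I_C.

V_BB = 0.58 V ≤ V_BE(on) = 0.7 V, so the base-emitter junction is not forward biased.
The transistor is in cutoff: I_B = I_C = 0.

cutoff; I_C ≈ 0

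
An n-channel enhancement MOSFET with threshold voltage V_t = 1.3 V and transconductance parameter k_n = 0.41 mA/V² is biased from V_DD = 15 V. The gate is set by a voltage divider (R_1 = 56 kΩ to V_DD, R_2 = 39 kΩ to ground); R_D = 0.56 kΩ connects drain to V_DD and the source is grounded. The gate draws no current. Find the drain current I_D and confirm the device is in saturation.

I_D ≈ 4.8 mA

V_G = V_DD·R_2/(R_1+R_2) = 15×39/95 = 6.16 V. With the source grounded, V_GS = V_G = 6.16 V.
Assume saturation: I_D = (k_n/2)(V_GS − V_t)² = (0.41/2)×(6.16 − 1.3)² = 0.205×4.86² = 4.84 mA.
V_DS = V_DD − I_D·R_D = 15 − 4.84×0.56 = 12.3 V.
Saturation requires V_DS ≥ V_GS − V_t = 4.86 V; 12.3 ≥ 4.86 ✓.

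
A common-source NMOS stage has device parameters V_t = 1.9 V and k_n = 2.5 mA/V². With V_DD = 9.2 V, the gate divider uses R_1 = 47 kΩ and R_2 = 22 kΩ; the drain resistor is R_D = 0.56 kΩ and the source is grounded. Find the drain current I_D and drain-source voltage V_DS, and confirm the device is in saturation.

V_G = V_DD·R_2/(R_1+R_2) = 9.2×22/69 = 2.93 V. With the source grounded, V_GS = V_G = 2.93 V.
Assume saturation: I_D = (k_n/2)(V_GS − V_t)² = (2.5/2)×(2.93 − 1.9)² = 1.25×1.03² = 1.33 mA.
V_DS = V_DD − I_D·R_D = 9.2 − 1.33×0.56 = 8.45 V.
Saturation requires V_DS ≥ V_GS − V_t = 1.03 V; 8.45 ≥ 1.03 ✓.

I_D ≈ 1.3 mA, V_DS ≈ 8.5 V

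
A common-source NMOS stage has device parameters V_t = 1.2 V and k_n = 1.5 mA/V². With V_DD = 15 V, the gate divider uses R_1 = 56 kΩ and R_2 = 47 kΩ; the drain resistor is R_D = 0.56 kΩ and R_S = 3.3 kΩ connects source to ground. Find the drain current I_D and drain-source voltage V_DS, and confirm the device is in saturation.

I_D ≈ 1.3 mA, V_DS ≈ 9.9 V

V_G = V_DD·R_2/(R_1+R_2) = 15×47/103 = 6.84 V.
Assume saturation: I_D = (k_n/2)(V_GS − V_t)² with V_GS = V_G − I_D·R_S = 6.84 − 3.3·I_D.
Substituting gives 8.17·I_D² − 28.9·I_D + 23.9 = 0, with roots I_D = 1.31 or 2.23 mA.
The root I_D = 2.23 mA gives V_GS = -0.526 V ≤ V_t, so take I_D = 1.31 mA.
Then V_GS = 2.52 V and V_DS = V_DD − I_D(R_D+R_S) = 15 − 1.31×3.86 = 9.94 V.
Saturation requires V_DS ≥ V_GS − V_t = 1.32 V; 9.94 ≥ 1.32 ✓.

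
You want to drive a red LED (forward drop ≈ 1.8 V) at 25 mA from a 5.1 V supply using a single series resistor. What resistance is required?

The resistor drops V_S − V_D = 5.1 − 1.8 = 3.3 V at 25 mA.
R = 3.3 V / 25 mA = 0.132 kΩ.

R ≈ 0.13 kΩ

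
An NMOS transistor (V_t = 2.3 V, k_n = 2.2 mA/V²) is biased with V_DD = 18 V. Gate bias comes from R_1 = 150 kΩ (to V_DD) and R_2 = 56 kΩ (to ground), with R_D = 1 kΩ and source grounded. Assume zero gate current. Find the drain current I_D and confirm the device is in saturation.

I_D ≈ 7.4 mA

V_G = V_DD·R_2/(R_1+R_2) = 18×56/206 = 4.89 V. With the source grounded, V_GS = V_G = 4.89 V.
Assume saturation: I_D = (k_n/2)(V_GS − V_t)² = (2.2/2)×(4.89 − 2.3)² = 1.1×2.59² = 7.4 mA.
V_DS = V_DD − I_D·R_D = 18 − 7.4×1 = 10.6 V.
Saturation requires V_DS ≥ V_GS − V_t = 2.59 V; 10.6 ≥ 2.59 ✓.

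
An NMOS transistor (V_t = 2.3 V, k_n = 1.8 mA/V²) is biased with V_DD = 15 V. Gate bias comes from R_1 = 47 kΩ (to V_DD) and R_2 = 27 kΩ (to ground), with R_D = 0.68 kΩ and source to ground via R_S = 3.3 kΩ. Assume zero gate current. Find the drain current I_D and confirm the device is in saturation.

V_G = V_DD·R_2/(R_1+R_2) = 15×27/74 = 5.47 V.
Assume saturation: I_D = (k_n/2)(V_GS − V_t)² with V_GS = V_G − I_D·R_S = 5.47 − 3.3·I_D.
Substituting gives 9.8·I_D² − 19.8·I_D + 9.06 = 0, with roots I_D = 0.695 or 1.33 mA.
The root I_D = 1.33 mA gives V_GS = 1.08 V ≤ V_t, so take I_D = 0.695 mA.
Then V_GS = 3.18 V and V_DS = V_DD − I_D(R_D+R_S) = 15 − 0.695×3.98 = 12.2 V.
Saturation requires V_DS ≥ V_GS − V_t = 0.879 V; 12.2 ≥ 0.879 ✓.

I_D ≈ 0.7 mA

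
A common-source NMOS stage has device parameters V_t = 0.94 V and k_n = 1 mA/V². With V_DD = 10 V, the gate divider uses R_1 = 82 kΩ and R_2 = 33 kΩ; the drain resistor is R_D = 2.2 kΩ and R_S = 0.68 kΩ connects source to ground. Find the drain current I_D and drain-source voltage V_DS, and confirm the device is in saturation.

V_G = V_DD·R_2/(R_1+R_2) = 10×33/115 = 2.87 V.
Assume saturation: I_D = (k_n/2)(V_GS − V_t)² with V_GS = V_G − I_D·R_S = 2.87 − 0.68·I_D.
Substituting gives 0.231·I_D² − 2.31·I_D + 1.86 = 0, with roots I_D = 0.883 or 9.12 mA.
The root I_D = 9.12 mA gives V_GS = -3.33 V ≤ V_t, so take I_D = 0.883 mA.
Then V_GS = 2.27 V and V_DS = V_DD − I_D(R_D+R_S) = 10 − 0.883×2.88 = 7.46 V.
Saturation requires V_DS ≥ V_GS − V_t = 1.33 V; 7.46 ≥ 1.33 ✓.

I_D ≈ 0.88 mA, V_DS ≈ 7.5 V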